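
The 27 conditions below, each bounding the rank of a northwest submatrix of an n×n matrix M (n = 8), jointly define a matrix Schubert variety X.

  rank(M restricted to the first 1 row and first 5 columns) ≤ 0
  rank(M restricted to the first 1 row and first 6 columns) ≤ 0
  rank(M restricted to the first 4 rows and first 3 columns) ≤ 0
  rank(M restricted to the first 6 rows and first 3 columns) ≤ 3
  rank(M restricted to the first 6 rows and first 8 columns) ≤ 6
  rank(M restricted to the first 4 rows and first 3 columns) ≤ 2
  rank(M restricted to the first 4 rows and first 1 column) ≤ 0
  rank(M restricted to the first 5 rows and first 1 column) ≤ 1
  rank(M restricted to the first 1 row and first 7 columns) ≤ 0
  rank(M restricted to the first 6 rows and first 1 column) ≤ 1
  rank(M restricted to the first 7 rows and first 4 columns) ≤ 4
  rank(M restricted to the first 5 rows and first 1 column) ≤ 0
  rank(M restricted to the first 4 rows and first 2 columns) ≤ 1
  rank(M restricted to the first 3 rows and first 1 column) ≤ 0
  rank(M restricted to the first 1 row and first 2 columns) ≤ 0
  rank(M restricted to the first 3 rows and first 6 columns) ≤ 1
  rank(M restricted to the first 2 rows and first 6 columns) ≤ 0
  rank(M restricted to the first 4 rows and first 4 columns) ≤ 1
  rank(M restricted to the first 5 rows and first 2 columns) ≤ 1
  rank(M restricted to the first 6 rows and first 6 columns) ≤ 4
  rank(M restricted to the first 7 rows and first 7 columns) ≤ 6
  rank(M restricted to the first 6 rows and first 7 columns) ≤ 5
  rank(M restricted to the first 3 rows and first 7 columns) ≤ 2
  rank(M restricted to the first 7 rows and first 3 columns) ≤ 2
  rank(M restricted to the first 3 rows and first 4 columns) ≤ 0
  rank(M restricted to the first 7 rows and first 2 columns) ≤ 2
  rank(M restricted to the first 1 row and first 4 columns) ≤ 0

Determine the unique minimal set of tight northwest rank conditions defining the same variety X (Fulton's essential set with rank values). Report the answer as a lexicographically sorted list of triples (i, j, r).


Rank table r_w(8×8) implied by the 27 constraints:

  i=1: 0, 0, 0, 0, 0, 0, 0, 1
  i=2: 0, 0, 0, 0, 0, 0, 1, 2
  i=3: 0, 0, 0, 0, 1, 1, 2, 3
  i=4: 0, 0, 0, 1, 2, 2, 3, 4
  i=5: 0, 1, 1, 2, 3, 3, 4, 5
  i=6: 1, 2, 2, 3, 4, 4, 5, 6
  i=7: 1, 2, 2, 3, 4, 5, 6, 7
  i=8: 1, 2, 3, 4, 5, 6, 7, 8

so w = (8, 7, 5, 4, 2, 1, 6, 3).

|D(w)|=22, |Ess(w)|=6:

[(1, 7, 0), (2, 6, 0), (3, 4, 0), (4, 3, 0), (5, 1, 0), (7, 3, 2)]


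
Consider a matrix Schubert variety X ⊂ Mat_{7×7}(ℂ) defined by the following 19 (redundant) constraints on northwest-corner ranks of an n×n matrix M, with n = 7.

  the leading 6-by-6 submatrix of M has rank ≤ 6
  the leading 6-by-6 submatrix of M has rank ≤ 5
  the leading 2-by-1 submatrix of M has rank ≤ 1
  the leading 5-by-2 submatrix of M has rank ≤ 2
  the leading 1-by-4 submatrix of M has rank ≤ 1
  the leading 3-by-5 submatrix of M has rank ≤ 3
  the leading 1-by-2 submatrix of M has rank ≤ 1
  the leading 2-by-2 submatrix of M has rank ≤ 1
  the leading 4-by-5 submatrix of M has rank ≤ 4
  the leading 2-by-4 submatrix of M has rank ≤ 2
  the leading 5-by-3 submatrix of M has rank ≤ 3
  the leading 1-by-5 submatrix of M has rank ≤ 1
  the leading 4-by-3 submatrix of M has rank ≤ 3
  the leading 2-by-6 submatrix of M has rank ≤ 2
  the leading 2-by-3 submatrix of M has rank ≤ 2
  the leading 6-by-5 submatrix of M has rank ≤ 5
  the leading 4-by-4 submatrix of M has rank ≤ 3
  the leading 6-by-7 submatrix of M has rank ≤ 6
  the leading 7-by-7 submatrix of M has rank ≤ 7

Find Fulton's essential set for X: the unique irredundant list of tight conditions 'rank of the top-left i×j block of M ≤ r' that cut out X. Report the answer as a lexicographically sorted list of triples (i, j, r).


Rank table r_w(7×7) implied by the 19 constraints:

  1 | 1 | 1 | 1 | 1 | 1 | 1
  1 | 1 | 2 | 2 | 2 | 2 | 2
  1 | 2 | 3 | 3 | 3 | 3 | 3
  1 | 2 | 3 | 3 | 4 | 4 | 4
  1 | 2 | 3 | 4 | 5 | 5 | 5
  1 | 2 | 3 | 4 | 5 | 5 | 6
  1 | 2 | 3 | 4 | 5 | 6 | 7

giving w = (1, 3, 2, 5, 4, 7, 6) via Δ²R.

Fulton essential set (3 of the 3 Rothe cells):

[(2, 2, 1), (4, 4, 3), (6, 6, 5)]


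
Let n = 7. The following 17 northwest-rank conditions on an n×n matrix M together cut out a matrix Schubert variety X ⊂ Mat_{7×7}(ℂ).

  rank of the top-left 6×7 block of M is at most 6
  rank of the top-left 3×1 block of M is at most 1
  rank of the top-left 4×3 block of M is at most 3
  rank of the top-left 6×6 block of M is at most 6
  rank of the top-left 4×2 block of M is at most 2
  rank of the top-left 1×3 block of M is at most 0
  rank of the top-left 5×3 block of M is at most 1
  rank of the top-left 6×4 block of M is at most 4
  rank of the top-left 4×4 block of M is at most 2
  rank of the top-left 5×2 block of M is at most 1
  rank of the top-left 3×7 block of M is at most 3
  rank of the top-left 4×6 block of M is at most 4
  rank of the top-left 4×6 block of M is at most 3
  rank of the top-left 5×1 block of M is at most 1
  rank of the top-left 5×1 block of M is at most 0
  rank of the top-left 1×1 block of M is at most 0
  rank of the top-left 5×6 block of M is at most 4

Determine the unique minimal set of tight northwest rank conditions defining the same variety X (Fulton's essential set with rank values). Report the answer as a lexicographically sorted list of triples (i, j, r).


Propagating the 17 rank bounds to every northwest block:

  0  0  0  1  1  1  1
  0  1  1  2  2  2  2
  0  1  1  2  3  3  3
  0  1  1  2  3  3  4
  0  1  1  2  3  4  5
  1  2  2  3  4  5  6
  1  2  3  4  5  6  7

reading off 1-entries of Δ²R: w = (4, 2, 5, 7, 6, 1, 3).

D(w) has 11 cells with 4 SE-corners; essential set:

[(1, 3, 0), (4, 6, 3), (5, 1, 0), (5, 3, 1)]


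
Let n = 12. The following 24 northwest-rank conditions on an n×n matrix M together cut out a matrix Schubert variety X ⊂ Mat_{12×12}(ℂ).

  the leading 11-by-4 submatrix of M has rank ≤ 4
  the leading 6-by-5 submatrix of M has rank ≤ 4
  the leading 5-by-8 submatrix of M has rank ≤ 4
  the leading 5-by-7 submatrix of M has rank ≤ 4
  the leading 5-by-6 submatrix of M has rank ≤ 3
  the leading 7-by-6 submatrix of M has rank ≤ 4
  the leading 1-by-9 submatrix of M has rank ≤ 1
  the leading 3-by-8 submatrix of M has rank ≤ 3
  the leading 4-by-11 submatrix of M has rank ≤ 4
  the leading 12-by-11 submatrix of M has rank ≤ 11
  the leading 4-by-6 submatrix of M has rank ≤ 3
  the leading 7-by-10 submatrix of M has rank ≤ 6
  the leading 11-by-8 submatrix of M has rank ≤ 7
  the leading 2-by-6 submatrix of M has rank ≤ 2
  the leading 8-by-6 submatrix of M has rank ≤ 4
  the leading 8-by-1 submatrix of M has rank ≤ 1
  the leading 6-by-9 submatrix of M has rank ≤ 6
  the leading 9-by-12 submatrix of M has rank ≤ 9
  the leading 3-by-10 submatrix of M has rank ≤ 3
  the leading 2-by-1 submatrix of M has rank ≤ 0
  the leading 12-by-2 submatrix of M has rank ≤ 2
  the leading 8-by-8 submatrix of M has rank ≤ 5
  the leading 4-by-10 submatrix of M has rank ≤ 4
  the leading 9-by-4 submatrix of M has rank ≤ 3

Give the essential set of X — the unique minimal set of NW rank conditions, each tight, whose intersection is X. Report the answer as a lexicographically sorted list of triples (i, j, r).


Recovering R(i,j) via the rank-extension bound from the 24 conditions:

  0, 1, 1, 1, 1, 1, 1, 1, 1, 1, 1, 1
  0, 1, 2, 2, 2, 2, 2, 2, 2, 2, 2, 2
  1, 2, 3, 3, 3, 3, 3, 3, 3, 3, 3, 3
  1, 2, 3, 3, 3, 3, 4, 4, 4, 4, 4, 4
  1, 2, 3, 3, 3, 3, 4, 4, 5, 5, 5, 5
  1, 2, 3, 3, 4, 4, 5, 5, 6, 6, 6, 6
  1, 2, 3, 3, 4, 4, 5, 5, 6, 6, 7, 7
  1, 2, 3, 3, 4, 4, 5, 5, 6, 7, 8, 8
  1, 2, 3, 3, 4, 5, 6, 6, 7, 8, 9, 9
  1, 2, 3, 4, 5, 6, 7, 7, 8, 9, 10, 10
  1, 2, 3, 4, 5, 6, 7, 7, 8, 9, 10, 11
  1, 2, 3, 4, 5, 6, 7, 8, 9, 10, 11, 12

the unique w with this rank table is (2, 3, 1, 7, 9, 5, 11, 10, 6, 4, 12, 8).

Rothe diagram D(w) (19 cells), 8 SE-corners (essential conditions):

[(2, 1, 0), (5, 6, 3), (5, 8, 4), (7, 10, 6), (8, 6, 4), (8, 8, 5), (9, 4, 3), (11, 8, 7)]


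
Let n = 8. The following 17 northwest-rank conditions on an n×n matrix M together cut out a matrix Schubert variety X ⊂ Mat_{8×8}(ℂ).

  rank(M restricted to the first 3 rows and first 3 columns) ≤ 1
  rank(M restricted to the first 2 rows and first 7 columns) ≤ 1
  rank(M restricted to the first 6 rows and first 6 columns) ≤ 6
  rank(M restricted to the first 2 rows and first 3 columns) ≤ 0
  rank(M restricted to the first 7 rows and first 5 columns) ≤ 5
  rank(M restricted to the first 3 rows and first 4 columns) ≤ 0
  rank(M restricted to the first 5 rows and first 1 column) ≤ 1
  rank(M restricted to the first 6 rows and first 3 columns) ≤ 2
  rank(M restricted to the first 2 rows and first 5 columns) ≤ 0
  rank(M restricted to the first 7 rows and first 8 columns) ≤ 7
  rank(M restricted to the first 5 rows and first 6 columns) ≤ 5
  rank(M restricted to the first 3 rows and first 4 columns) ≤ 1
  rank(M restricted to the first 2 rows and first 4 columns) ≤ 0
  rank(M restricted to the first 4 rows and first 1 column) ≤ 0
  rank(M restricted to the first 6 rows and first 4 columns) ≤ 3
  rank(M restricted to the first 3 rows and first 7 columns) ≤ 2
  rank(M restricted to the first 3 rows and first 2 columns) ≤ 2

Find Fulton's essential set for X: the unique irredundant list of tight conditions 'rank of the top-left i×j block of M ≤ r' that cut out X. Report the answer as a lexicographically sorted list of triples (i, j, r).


Computing R[i][j] = min implied NW-rank bound (n=8, 17 conditions):

  0, 0, 0, 0, 0, 1, 1, 1
  0, 0, 0, 0, 0, 1, 1, 2
  0, 0, 0, 0, 1, 2, 2, 3
  0, 1, 1, 1, 2, 3, 3, 4
  1, 2, 2, 2, 3, 4, 4, 5
  1, 2, 2, 3, 4, 5, 5, 6
  1, 2, 3, 4, 5, 6, 6, 7
  1, 2, 3, 4, 5, 6, 7, 8

hence w(1..8) = (6, 8, 5, 2, 1, 4, 3, 7).

Fulton essential set (5 of the 17 Rothe cells):

[(2, 5, 0), (2, 7, 1), (3, 4, 0), (4, 1, 0), (6, 3, 2)]


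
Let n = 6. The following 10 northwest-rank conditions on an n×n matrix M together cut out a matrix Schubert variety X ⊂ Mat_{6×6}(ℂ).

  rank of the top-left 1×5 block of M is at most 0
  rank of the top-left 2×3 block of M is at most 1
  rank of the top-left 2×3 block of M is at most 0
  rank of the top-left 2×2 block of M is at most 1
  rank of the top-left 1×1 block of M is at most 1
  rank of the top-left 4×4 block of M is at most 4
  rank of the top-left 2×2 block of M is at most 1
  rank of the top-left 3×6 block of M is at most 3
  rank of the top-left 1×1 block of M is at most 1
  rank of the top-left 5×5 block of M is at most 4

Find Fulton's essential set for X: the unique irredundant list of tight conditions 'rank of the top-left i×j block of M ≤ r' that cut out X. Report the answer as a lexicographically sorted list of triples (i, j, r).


Rank table r_w(6×6) implied by the 10 constraints:

  row 1: 0 0 0 0 0 1
  row 2: 0 0 0 1 1 2
  row 3: 1 1 1 2 2 3
  row 4: 1 2 2 3 3 4
  row 5: 1 2 3 4 4 5
  row 6: 1 2 3 4 5 6

reading off 1-entries of Δ²R: w = (6, 4, 1, 2, 3, 5).

2 SE-corners of the 8-cell Rothe diagram give Ess(w):

[(1, 5, 0), (2, 3, 0)]


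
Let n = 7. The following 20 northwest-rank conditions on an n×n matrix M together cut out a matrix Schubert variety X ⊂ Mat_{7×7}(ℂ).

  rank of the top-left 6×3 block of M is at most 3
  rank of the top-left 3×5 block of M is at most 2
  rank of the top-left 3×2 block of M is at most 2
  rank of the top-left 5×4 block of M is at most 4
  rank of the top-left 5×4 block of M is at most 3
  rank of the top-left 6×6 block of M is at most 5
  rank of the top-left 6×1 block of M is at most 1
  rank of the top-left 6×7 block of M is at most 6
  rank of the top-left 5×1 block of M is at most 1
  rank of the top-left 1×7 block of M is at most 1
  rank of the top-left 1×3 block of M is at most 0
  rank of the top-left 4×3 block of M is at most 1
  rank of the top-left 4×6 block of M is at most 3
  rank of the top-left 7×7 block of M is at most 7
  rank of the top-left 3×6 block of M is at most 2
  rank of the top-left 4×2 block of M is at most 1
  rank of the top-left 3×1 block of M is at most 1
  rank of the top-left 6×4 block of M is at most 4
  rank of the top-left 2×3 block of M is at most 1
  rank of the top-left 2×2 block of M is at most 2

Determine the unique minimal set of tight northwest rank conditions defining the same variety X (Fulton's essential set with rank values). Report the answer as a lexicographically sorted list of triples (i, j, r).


Reconstructing r_w from the 20 given conditions:

  i=1: 0  0  0  1  1  1  1
  i=2: 1  1  1  2  2  2  2
  i=3: 1  1  1  2  2  2  3
  i=4: 1  1  1  2  3  3  4
  i=5: 1  2  2  3  4  4  5
  i=6: 1  2  3  4  5  5  6
  i=7: 1  2  3  4  5  6  7

so w = (4, 1, 7, 5, 2, 3, 6).

3 SE-corners of the 9-cell Rothe diagram give Ess(w):

[(1, 3, 0), (3, 6, 2), (4, 3, 1)]


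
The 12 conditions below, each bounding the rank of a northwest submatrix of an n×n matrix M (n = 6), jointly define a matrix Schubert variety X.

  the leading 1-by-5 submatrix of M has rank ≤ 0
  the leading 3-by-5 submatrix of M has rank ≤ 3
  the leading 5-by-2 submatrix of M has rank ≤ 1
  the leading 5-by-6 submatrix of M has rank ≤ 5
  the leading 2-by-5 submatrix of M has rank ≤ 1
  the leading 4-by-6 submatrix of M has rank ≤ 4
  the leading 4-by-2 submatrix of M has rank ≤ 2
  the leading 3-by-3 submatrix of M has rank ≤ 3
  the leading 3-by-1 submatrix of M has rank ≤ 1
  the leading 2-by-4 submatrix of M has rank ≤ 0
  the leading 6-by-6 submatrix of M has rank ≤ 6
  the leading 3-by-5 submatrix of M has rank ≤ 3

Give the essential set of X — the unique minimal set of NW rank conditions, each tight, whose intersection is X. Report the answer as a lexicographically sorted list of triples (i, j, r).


Recovering R(i,j) via the rank-extension bound from the 12 conditions:

  0 | 0 | 0 | 0 | 0 | 1
  0 | 0 | 0 | 0 | 1 | 2
  1 | 1 | 1 | 1 | 2 | 3
  1 | 1 | 2 | 2 | 3 | 4
  1 | 1 | 2 | 3 | 4 | 5
  1 | 2 | 3 | 4 | 5 | 6

reading off 1-entries of Δ²R: w = (6, 5, 1, 3, 4, 2).

|D(w)|=11, |Ess(w)|=3:

[(1, 5, 0), (2, 4, 0), (5, 2, 1)]


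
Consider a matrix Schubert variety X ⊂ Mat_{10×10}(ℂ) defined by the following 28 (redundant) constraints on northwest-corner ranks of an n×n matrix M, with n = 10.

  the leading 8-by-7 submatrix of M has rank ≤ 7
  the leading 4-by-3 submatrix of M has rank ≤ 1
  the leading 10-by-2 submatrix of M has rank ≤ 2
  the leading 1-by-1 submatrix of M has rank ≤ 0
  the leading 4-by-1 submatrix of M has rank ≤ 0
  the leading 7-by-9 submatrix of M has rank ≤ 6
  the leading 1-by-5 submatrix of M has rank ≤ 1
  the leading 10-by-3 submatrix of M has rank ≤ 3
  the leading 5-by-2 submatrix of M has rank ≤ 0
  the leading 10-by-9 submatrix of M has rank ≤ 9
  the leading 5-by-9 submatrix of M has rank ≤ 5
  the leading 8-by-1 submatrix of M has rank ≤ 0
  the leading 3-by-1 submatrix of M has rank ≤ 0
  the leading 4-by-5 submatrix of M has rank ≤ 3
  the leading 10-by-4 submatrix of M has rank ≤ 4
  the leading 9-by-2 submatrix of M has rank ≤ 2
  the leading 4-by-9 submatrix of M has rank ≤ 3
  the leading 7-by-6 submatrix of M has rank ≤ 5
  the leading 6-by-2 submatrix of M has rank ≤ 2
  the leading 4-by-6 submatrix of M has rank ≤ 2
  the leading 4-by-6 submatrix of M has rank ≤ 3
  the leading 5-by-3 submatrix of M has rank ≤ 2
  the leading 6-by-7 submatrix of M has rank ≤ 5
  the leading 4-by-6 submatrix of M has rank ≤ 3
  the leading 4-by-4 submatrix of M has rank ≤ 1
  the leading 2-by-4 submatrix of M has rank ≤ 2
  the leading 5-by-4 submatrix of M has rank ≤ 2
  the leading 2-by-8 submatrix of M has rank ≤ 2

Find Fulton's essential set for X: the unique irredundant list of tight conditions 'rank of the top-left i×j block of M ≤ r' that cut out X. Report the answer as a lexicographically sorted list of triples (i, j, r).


Rank table r_w(10×10) implied by the 28 constraints:

  R[1]: 0  0  1  1  1  1  1  1  1  1
  R[2]: 0  0  1  1  2  2  2  2  2  2
  R[3]: 0  0  1  1  2  2  3  3  3  3
  R[4]: 0  0  1  1  2  2  3  3  3  4
  R[5]: 0  0  1  2  3  3  4  4  4  5
  R[6]: 0  1  2  3  4  4  5  5  5  6
  R[7]: 0  1  2  3  4  5  6  6  6  7
  R[8]: 0  1  2  3  4  5  6  7  7  8
  R[9]: 1  2  3  4  5  6  7  8  8  9
  R[10]: 1  2  3  4  5  6  7  8  9  10

the unique w with this rank table is (3, 5, 7, 10, 4, 2, 6, 8, 1, 9).

Fulton essential set (5 of the 20 Rothe cells):

[(4, 4, 1), (4, 6, 2), (4, 9, 3), (5, 2, 0), (8, 1, 0)]


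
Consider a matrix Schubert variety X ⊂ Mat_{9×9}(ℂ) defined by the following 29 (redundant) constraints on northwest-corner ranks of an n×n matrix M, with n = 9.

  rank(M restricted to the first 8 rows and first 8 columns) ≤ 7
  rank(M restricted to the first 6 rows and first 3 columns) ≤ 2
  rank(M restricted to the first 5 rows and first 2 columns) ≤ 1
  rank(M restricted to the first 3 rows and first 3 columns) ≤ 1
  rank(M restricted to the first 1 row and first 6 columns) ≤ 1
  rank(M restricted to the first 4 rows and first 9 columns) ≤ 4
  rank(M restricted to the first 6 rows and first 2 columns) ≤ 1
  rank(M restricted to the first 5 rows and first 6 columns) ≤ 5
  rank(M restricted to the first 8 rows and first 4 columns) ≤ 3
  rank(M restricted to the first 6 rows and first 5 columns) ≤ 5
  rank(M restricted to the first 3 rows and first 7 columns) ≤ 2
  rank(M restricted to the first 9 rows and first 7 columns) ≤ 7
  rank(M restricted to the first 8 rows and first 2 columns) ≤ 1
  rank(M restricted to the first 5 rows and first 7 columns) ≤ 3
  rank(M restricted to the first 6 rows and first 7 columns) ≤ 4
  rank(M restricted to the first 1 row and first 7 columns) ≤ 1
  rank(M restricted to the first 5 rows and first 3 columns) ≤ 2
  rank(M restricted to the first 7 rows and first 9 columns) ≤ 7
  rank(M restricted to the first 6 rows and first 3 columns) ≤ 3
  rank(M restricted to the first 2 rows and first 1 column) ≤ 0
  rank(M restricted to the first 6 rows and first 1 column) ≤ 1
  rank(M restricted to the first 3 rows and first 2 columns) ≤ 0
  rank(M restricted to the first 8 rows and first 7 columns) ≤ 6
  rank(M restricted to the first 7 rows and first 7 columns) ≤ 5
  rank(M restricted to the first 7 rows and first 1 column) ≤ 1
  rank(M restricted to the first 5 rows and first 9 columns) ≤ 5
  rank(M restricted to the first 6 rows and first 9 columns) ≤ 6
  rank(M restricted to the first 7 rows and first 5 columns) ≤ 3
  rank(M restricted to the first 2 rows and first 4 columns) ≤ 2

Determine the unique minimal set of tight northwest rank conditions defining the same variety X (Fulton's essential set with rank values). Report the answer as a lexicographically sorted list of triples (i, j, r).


Recovering R(i,j) via the rank-extension bound from the 29 conditions:

  R[1]: 0, 0, 1, 1, 1, 1, 1, 1, 1
  R[2]: 0, 0, 1, 2, 2, 2, 2, 2, 2
  R[3]: 0, 0, 1, 2, 2, 2, 2, 3, 3
  R[4]: 1, 1, 2, 3, 3, 3, 3, 4, 4
  R[5]: 1, 1, 2, 3, 3, 3, 3, 4, 5
  R[6]: 1, 1, 2, 3, 3, 4, 4, 5, 6
  R[7]: 1, 1, 2, 3, 3, 4, 5, 6, 7
  R[8]: 1, 1, 2, 3, 4, 5, 6, 7, 8
  R[9]: 1, 2, 3, 4, 5, 6, 7, 8, 9

hence w(1..9) = (3, 4, 8, 1, 9, 6, 7, 5, 2).

Fulton essential set (5 of the 18 Rothe cells):

[(3, 2, 0), (3, 7, 2), (5, 7, 3), (7, 5, 3), (8, 2, 1)]


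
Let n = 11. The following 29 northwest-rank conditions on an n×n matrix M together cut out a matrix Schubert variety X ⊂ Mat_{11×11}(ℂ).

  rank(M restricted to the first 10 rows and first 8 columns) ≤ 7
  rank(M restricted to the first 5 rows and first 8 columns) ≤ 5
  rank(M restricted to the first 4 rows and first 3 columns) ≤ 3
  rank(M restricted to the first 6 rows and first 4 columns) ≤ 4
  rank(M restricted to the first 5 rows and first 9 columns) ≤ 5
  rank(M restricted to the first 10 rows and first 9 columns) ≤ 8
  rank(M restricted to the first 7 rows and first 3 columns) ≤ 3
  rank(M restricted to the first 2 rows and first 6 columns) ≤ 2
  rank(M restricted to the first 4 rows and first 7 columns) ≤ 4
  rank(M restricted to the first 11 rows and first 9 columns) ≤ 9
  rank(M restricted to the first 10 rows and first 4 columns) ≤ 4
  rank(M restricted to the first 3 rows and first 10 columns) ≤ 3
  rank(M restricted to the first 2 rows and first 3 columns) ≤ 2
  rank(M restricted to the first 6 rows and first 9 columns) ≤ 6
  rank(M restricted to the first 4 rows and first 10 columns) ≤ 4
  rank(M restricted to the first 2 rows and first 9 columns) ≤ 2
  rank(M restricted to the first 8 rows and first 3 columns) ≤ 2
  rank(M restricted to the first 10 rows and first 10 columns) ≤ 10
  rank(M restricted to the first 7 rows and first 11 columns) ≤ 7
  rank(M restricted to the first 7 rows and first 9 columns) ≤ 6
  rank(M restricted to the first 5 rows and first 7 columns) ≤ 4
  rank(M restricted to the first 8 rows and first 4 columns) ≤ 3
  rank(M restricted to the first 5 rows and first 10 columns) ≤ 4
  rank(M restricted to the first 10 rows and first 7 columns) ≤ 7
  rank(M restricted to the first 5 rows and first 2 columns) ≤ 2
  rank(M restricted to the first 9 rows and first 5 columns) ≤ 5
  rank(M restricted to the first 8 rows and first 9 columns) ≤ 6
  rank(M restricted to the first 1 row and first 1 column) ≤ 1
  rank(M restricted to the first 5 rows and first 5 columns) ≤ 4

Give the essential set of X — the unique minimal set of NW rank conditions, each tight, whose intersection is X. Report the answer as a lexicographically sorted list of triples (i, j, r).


Recovering R(i,j) via the rank-extension bound from the 29 conditions:

  i=1: 1 1 1 1 1 1 1 1 1 1 1
  i=2: 1 2 2 2 2 2 2 2 2 2 2
  i=3: 1 2 2 3 3 3 3 3 3 3 3
  i=4: 1 2 2 3 4 4 4 4 4 4 4
  i=5: 1 2 2 3 4 4 4 4 4 4 5
  i=6: 1 2 2 3 4 5 5 5 5 5 6
  i=7: 1 2 2 3 4 5 6 6 6 6 7
  i=8: 1 2 2 3 4 5 6 6 6 7 8
  i=9: 1 2 3 4 5 6 7 7 7 8 9
  i=10: 1 2 3 4 5 6 7 7 8 9 10
  i=11: 1 2 3 4 5 6 7 8 9 10 11

reading off 1-entries of Δ²R: w = (1, 2, 4, 5, 11, 6, 7, 10, 3, 9, 8).

|D(w)|=14, |Ess(w)|=4:

[(5, 10, 4), (8, 3, 2), (8, 9, 6), (10, 8, 7)]


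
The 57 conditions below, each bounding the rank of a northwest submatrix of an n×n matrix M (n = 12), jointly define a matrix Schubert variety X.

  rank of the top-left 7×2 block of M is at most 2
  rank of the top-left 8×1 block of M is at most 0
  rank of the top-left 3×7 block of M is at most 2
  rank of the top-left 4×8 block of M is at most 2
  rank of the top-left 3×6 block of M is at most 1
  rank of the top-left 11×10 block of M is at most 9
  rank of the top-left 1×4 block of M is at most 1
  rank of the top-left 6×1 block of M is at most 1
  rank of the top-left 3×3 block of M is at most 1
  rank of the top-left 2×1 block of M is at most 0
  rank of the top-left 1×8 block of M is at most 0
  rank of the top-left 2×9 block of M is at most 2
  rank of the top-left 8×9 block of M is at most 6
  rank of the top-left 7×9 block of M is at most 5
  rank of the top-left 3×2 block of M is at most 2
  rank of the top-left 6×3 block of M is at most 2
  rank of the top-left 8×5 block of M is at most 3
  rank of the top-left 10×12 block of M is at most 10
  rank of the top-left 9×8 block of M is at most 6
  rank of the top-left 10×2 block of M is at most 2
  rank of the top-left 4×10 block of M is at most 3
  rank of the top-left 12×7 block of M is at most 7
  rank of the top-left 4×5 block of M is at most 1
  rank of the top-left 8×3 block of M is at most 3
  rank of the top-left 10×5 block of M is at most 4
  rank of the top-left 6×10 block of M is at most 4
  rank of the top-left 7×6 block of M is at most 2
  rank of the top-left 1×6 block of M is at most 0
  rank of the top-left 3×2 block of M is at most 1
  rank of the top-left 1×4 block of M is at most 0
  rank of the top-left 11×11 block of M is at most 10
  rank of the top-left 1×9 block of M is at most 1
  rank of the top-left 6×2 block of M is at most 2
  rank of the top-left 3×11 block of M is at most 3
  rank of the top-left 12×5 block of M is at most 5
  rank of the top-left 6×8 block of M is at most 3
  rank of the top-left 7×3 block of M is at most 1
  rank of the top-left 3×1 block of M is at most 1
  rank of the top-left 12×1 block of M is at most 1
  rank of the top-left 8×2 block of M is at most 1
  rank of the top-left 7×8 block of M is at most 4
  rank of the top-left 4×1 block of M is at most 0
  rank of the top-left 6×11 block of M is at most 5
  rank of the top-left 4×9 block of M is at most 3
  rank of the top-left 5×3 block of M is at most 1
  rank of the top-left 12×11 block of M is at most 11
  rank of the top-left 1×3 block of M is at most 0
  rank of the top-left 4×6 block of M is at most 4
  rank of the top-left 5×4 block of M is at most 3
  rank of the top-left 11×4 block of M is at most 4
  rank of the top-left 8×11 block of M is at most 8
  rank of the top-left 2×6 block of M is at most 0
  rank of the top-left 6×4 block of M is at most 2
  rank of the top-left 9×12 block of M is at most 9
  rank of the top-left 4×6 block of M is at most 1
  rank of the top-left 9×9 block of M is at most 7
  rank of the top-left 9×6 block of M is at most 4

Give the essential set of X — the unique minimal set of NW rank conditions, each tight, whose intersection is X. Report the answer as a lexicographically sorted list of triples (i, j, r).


Propagating the 57 rank bounds to every northwest block:

  row 1: 0  0  0  0  0  0  0  0  1  1  1  1
  row 2: 0  0  0  0  0  0  1  1  2  2  2  2
  row 3: 0  1  1  1  1  1  2  2  3  3  3  3
  row 4: 0  1  1  1  1  1  2  2  3  3  4  4
  row 5: 0  1  1  2  2  2  3  3  4  4  5  5
  row 6: 0  1  1  2  2  2  3  3  4  4  5  6
  row 7: 0  1  1  2  2  2  3  4  5  5  6  7
  row 8: 0  1  2  3  3  3  4  5  6  6  7  8
  row 9: 1  2  3  4  4  4  5  6  7  7  8  9
  row 10: 1  2  3  4  4  5  6  7  8  8  9  10
  row 11: 1  2  3  4  5  6  7  8  9  9  10  11
  row 12: 1  2  3  4  5  6  7  8  9  10  11  12

giving w = (9, 7, 2, 11, 4, 12, 8, 3, 1, 6, 5, 10) via Δ²R.

D(w) has 36 cells with 11 SE-corners; essential set:

[(1, 8, 0), (2, 6, 0), (4, 6, 1), (4, 8, 2), (4, 10, 3), (6, 8, 3), (6, 10, 4), (7, 3, 1), (7, 6, 2), (8, 1, 0), (10, 5, 4)]


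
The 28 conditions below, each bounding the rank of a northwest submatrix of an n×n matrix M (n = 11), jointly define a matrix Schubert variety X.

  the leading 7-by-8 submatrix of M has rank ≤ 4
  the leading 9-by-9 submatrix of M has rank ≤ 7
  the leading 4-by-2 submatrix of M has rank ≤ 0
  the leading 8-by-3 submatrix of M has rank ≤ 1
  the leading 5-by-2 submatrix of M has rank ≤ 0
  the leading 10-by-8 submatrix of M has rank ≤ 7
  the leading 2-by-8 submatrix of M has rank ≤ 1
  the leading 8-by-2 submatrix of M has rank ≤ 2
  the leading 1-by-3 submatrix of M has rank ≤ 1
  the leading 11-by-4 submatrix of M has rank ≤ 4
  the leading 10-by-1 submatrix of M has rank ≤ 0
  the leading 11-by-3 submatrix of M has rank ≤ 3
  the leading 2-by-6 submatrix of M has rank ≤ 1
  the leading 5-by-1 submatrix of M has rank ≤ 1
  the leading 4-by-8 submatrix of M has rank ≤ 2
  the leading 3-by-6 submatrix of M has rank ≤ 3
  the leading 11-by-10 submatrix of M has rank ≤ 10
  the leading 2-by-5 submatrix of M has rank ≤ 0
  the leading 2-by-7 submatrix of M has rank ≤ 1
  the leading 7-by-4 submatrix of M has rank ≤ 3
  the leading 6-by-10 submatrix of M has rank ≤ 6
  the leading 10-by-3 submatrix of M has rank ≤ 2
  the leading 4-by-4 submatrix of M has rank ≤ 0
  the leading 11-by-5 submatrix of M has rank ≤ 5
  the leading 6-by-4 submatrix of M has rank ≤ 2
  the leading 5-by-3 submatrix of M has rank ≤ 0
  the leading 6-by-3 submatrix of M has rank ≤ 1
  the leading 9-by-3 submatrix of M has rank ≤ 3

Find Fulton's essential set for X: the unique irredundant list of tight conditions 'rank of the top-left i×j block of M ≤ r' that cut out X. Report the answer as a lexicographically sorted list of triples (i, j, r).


The tightest implied rank at each (i,j), from the 28 conditions:

  i=1: 0 | 0 | 0 | 0 | 0 | 1 | 1 | 1 | 1 | 1 | 1
  i=2: 0 | 0 | 0 | 0 | 0 | 1 | 1 | 1 | 2 | 2 | 2
  i=3: 0 | 0 | 0 | 0 | 1 | 2 | 2 | 2 | 3 | 3 | 3
  i=4: 0 | 0 | 0 | 0 | 1 | 2 | 2 | 2 | 3 | 4 | 4
  i=5: 0 | 0 | 0 | 1 | 2 | 3 | 3 | 3 | 4 | 5 | 5
  i=6: 0 | 1 | 1 | 2 | 3 | 4 | 4 | 4 | 5 | 6 | 6
  i=7: 0 | 1 | 1 | 2 | 3 | 4 | 4 | 4 | 5 | 6 | 7
  i=8: 0 | 1 | 1 | 2 | 3 | 4 | 5 | 5 | 6 | 7 | 8
  i=9: 0 | 1 | 2 | 3 | 4 | 5 | 6 | 6 | 7 | 8 | 9
  i=10: 0 | 1 | 2 | 3 | 4 | 5 | 6 | 7 | 8 | 9 | 10
  i=11: 1 | 2 | 3 | 4 | 5 | 6 | 7 | 8 | 9 | 10 | 11

giving w = (6, 9, 5, 10, 4, 2, 11, 7, 3, 8, 1) via Δ²R.

ℓ(w)=34; the 8 essential cells (i,j,r):

[(2, 5, 0), (2, 8, 1), (4, 4, 0), (4, 8, 2), (5, 3, 0), (7, 8, 4), (8, 3, 1), (10, 1, 0)]


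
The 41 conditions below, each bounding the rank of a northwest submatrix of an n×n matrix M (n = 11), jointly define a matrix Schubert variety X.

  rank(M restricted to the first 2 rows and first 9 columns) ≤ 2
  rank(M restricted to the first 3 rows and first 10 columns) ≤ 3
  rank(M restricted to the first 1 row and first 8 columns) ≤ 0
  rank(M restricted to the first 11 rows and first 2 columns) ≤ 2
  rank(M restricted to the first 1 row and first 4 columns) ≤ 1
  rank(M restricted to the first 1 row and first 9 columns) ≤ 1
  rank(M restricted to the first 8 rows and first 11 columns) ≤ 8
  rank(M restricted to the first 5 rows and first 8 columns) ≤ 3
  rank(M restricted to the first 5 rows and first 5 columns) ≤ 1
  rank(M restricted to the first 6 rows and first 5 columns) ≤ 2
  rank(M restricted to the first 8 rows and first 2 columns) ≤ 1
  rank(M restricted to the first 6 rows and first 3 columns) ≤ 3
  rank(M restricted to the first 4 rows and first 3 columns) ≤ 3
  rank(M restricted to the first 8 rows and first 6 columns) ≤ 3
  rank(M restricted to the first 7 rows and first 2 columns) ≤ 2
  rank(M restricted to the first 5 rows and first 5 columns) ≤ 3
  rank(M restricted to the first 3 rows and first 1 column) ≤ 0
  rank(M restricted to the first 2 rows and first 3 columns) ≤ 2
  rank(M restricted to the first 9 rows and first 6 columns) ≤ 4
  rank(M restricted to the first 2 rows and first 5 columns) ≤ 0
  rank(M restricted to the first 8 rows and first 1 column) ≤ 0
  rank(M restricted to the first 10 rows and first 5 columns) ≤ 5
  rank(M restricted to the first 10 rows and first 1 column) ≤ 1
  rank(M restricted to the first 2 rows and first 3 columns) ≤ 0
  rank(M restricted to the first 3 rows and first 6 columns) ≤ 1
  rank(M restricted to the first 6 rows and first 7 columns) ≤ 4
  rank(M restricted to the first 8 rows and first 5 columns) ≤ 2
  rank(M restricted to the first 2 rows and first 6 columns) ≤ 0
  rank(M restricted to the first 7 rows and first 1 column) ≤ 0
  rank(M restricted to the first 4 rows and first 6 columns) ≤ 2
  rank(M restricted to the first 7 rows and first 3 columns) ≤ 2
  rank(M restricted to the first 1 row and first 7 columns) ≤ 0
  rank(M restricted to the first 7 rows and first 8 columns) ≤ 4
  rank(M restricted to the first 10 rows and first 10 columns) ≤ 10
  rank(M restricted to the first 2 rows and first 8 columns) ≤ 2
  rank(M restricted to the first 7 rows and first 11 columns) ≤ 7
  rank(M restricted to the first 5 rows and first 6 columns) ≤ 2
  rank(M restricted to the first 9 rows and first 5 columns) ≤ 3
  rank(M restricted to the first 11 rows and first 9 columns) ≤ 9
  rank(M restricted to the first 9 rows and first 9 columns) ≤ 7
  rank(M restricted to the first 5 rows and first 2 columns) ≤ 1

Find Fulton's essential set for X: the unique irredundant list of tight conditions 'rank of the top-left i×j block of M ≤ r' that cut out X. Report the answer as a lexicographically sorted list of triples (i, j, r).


Propagating the 41 rank bounds to every northwest block:

  0, 0, 0, 0, 0, 0, 0, 0, 1, 1, 1
  0, 0, 0, 0, 0, 0, 1, 1, 2, 2, 2
  0, 1, 1, 1, 1, 1, 2, 2, 3, 3, 3
  0, 1, 1, 1, 1, 2, 3, 3, 4, 4, 4
  0, 1, 1, 1, 1, 2, 3, 3, 4, 5, 5
  0, 1, 2, 2, 2, 3, 4, 4, 5, 6, 6
  0, 1, 2, 2, 2, 3, 4, 4, 5, 6, 7
  0, 1, 2, 2, 2, 3, 4, 5, 6, 7, 8
  1, 2, 3, 3, 3, 4, 5, 6, 7, 8, 9
  1, 2, 3, 4, 4, 5, 6, 7, 8, 9, 10
  1, 2, 3, 4, 5, 6, 7, 8, 9, 10, 11

so w = (9, 7, 2, 6, 10, 3, 11, 8, 1, 4, 5).

|D(w)|=32, |Ess(w)|=7:

[(1, 8, 0), (2, 6, 0), (5, 5, 1), (5, 8, 3), (7, 8, 4), (8, 1, 0), (8, 5, 2)]


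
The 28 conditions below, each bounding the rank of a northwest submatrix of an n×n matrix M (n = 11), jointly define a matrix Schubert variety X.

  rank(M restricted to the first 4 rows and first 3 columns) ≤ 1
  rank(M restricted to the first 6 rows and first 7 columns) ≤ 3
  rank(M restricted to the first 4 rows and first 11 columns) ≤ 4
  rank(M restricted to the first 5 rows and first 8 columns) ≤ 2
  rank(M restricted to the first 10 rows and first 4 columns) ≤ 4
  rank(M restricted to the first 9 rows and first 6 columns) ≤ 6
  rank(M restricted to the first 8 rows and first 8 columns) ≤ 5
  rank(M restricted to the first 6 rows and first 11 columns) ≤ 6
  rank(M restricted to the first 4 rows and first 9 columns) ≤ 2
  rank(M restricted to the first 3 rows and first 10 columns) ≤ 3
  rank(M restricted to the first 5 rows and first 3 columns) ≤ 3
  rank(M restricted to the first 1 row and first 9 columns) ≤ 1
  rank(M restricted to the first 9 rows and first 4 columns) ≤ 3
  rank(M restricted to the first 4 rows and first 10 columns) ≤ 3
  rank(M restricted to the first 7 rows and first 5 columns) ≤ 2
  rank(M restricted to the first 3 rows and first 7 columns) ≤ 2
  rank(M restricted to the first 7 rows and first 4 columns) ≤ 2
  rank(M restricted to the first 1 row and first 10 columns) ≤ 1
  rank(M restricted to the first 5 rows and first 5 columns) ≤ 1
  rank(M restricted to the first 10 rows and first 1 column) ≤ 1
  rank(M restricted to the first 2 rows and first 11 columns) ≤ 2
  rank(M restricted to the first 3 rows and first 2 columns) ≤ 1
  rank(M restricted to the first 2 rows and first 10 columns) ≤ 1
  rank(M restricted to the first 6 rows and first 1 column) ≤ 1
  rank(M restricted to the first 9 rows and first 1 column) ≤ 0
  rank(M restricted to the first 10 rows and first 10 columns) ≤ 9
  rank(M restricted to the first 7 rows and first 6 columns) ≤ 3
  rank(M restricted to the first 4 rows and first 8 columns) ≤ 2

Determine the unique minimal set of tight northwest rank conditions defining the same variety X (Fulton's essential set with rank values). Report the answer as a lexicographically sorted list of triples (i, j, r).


The tightest implied rank at each (i,j), from the 28 conditions:

  i=1: 0  1  1  1  1  1  1  1  1  1  1
  i=2: 0  1  1  1  1  1  1  1  1  1  2
  i=3: 0  1  1  1  1  2  2  2  2  2  3
  i=4: 0  1  1  1  1  2  2  2  2  3  4
  i=5: 0  1  1  1  1  2  2  2  3  4  5
  i=6: 0  1  2  2  2  3  3  3  4  5  6
  i=7: 0  1  2  2  2  3  4  4  5  6  7
  i=8: 0  1  2  3  3  4  5  5  6  7  8
  i=9: 0  1  2  3  4  5  6  6  7  8  9
  i=10: 1  2  3  4  5  6  7  7  8  9  10
  i=11: 1  2  3  4  5  6  7  8  9  10  11

hence w(1..11) = (2, 11, 6, 10, 9, 3, 7, 4, 5, 1, 8).

Fulton essential set (6 of the 33 Rothe cells):

[(2, 10, 1), (4, 9, 2), (5, 5, 1), (5, 8, 2), (7, 5, 2), (9, 1, 0)]


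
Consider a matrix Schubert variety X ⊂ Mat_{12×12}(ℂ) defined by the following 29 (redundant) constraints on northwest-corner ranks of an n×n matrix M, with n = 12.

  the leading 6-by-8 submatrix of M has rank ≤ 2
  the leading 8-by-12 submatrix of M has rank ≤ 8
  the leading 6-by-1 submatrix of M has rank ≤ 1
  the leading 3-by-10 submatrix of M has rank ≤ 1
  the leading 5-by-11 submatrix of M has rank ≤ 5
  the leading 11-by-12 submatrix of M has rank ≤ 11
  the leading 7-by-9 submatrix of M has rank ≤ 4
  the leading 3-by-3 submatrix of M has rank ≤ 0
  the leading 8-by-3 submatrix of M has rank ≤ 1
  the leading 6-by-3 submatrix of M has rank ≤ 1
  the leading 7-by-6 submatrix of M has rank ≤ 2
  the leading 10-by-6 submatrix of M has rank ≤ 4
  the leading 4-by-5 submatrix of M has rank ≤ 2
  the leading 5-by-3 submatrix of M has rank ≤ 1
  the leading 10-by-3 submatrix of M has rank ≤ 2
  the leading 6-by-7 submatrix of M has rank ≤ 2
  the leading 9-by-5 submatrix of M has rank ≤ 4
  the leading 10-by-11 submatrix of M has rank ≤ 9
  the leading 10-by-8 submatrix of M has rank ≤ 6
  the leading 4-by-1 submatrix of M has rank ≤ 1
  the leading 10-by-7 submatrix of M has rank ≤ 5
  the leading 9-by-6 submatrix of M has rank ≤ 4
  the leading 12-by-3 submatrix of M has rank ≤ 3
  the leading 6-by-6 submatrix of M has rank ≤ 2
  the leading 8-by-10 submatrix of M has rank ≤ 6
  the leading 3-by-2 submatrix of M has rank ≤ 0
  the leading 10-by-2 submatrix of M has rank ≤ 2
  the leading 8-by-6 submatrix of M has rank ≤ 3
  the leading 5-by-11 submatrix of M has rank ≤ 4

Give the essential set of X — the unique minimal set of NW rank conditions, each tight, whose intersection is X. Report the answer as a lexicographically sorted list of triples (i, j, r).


Computing R[i][j] = min implied NW-rank bound (n=12, 29 conditions):

  R[1]: 0 0 0 1 1 1 1 1 1 1 1 1
  R[2]: 0 0 0 1 1 1 1 1 1 1 2 2
  R[3]: 0 0 0 1 1 1 1 1 1 1 2 3
  R[4]: 1 1 1 2 2 2 2 2 2 2 3 4
  R[5]: 1 1 1 2 2 2 2 2 3 3 4 5
  R[6]: 1 1 1 2 2 2 2 2 3 4 5 6
  R[7]: 1 1 1 2 2 2 3 3 4 5 6 7
  R[8]: 1 1 1 2 3 3 4 4 5 6 7 8
  R[9]: 1 2 2 3 4 4 5 5 6 7 8 9
  R[10]: 1 2 2 3 4 4 5 6 7 8 9 10
  R[11]: 1 2 3 4 5 5 6 7 8 9 10 11
  R[12]: 1 2 3 4 5 6 7 8 9 10 11 12

hence w(1..12) = (4, 11, 12, 1, 9, 10, 7, 5, 2, 8, 3, 6).

|D(w)|=41, |Ess(w)|=7:

[(3, 3, 0), (3, 10, 1), (6, 8, 2), (7, 6, 2), (8, 3, 1), (10, 3, 2), (10, 6, 4)]


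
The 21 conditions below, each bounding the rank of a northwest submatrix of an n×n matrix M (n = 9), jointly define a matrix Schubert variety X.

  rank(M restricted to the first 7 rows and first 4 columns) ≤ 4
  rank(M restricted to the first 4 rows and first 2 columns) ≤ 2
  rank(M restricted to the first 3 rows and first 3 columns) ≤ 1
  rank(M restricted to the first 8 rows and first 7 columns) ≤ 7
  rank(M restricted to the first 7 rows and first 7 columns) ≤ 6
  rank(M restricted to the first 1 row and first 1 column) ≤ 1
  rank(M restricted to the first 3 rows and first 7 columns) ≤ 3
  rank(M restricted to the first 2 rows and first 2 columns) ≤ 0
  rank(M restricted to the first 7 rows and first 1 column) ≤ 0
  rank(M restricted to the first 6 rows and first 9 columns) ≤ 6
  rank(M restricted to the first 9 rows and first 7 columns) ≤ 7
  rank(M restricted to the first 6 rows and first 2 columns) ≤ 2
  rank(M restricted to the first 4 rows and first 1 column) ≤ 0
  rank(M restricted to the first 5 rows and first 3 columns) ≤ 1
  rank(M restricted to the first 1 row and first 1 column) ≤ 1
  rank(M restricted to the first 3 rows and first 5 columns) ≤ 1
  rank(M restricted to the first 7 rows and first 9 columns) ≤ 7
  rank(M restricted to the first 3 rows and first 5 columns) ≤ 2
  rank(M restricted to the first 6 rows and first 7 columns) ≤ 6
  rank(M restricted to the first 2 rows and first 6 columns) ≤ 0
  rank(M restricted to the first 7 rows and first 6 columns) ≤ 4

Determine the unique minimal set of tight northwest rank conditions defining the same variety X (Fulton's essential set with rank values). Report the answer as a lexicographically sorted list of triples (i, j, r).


Recovering R(i,j) via the rank-extension bound from the 21 conditions:

  row 1: 0, 0, 0, 0, 0, 0, 1, 1, 1
  row 2: 0, 0, 0, 0, 0, 0, 1, 2, 2
  row 3: 0, 1, 1, 1, 1, 1, 2, 3, 3
  row 4: 0, 1, 1, 2, 2, 2, 3, 4, 4
  row 5: 0, 1, 1, 2, 3, 3, 4, 5, 5
  row 6: 0, 1, 2, 3, 4, 4, 5, 6, 6
  row 7: 0, 1, 2, 3, 4, 4, 5, 6, 7
  row 8: 1, 2, 3, 4, 5, 5, 6, 7, 8
  row 9: 1, 2, 3, 4, 5, 6, 7, 8, 9

hence w(1..9) = (7, 8, 2, 4, 5, 3, 9, 1, 6).

|D(w)|=20, |Ess(w)|=4:

[(2, 6, 0), (5, 3, 1), (7, 1, 0), (7, 6, 4)]
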